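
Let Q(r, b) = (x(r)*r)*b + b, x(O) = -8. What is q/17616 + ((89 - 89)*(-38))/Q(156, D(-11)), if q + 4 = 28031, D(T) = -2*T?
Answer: 28027/17616 ≈ 1.5910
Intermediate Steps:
q = 28027 (q = -4 + 28031 = 28027)
Q(r, b) = b - 8*b*r (Q(r, b) = (-8*r)*b + b = -8*b*r + b = b - 8*b*r)
q/17616 + ((89 - 89)*(-38))/Q(156, D(-11)) = 28027/17616 + ((89 - 89)*(-38))/(((-2*(-11))*(1 - 8*156))) = 28027*(1/17616) + (0*(-38))/((22*(1 - 1248))) = 28027/17616 + 0/((22*(-1247))) = 28027/17616 + 0/(-27434) = 28027/17616 + 0*(-1/27434) = 28027/17616 + 0 = 28027/17616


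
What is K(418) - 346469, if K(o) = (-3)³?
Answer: -346496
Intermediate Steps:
K(o) = -27
K(418) - 346469 = -27 - 346469 = -346496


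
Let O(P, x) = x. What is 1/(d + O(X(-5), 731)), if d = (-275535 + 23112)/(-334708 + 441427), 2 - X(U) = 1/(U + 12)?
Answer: 35573/25919722 ≈ 0.0013724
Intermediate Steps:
X(U) = 2 - 1/(12 + U) (X(U) = 2 - 1/(U + 12) = 2 - 1/(12 + U))
d = -84141/35573 (d = -252423/106719 = -252423*1/106719 = -84141/35573 ≈ -2.3653)
1/(d + O(X(-5), 731)) = 1/(-84141/35573 + 731) = 1/(25919722/35573) = 35573/25919722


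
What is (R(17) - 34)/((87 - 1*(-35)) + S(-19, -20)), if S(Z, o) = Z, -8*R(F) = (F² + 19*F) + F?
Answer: -901/824 ≈ -1.0934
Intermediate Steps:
R(F) = -5*F/2 - F²/8 (R(F) = -((F² + 19*F) + F)/8 = -(F² + 20*F)/8 = -5*F/2 - F²/8)
(R(17) - 34)/((87 - 1*(-35)) + S(-19, -20)) = (-⅛*17*(20 + 17) - 34)/((87 - 1*(-35)) - 19) = (-⅛*17*37 - 34)/((87 + 35) - 19) = (-629/8 - 34)/(122 - 19) = -901/8/103 = -901/8*1/103 = -901/824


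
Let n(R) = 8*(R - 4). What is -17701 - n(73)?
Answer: -18253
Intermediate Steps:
n(R) = -32 + 8*R (n(R) = 8*(-4 + R) = -32 + 8*R)
-17701 - n(73) = -17701 - (-32 + 8*73) = -17701 - (-32 + 584) = -17701 - 1*552 = -17701 - 552 = -18253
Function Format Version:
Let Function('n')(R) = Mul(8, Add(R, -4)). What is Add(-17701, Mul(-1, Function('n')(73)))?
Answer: -18253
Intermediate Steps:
Function('n')(R) = Add(-32, Mul(8, R)) (Function('n')(R) = Mul(8, Add(-4, R)) = Add(-32, Mul(8, R)))
Add(-17701, Mul(-1, Function('n')(73))) = Add(-17701, Mul(-1, Add(-32, Mul(8, 73)))) = Add(-17701, Mul(-1, Add(-32, 584))) = Add(-17701, Mul(-1, 552)) = Add(-17701, -552) = -18253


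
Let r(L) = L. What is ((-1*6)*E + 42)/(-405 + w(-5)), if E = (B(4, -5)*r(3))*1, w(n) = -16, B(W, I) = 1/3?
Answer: -36/421 ≈ -0.085511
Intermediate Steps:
B(W, I) = 1/3
E = 1 (E = ((1/3)*3)*1 = 1*1 = 1)
((-1*6)*E + 42)/(-405 + w(-5)) = (-1*6*1 + 42)/(-405 - 16) = (-6*1 + 42)/(-421) = (-6 + 42)*(-1/421) = 36*(-1/421) = -36/421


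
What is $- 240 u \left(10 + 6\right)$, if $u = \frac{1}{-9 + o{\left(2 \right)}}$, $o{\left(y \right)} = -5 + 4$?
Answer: $384$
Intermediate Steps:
$o{\left(y \right)} = -1$
$u = - \frac{1}{10}$ ($u = \frac{1}{-9 - 1} = \frac{1}{-10} = - \frac{1}{10} \approx -0.1$)
$- 240 u \left(10 + 6\right) = - 240 \left(- \frac{10 + 6}{10}\right) = - 240 \left(\left(- \frac{1}{10}\right) 16\right) = \left(-240\right) \left(- \frac{8}{5}\right) = 384$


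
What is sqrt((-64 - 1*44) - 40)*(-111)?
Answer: -222*I*sqrt(37) ≈ -1350.4*I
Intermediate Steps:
sqrt((-64 - 1*44) - 40)*(-111) = sqrt((-64 - 44) - 40)*(-111) = sqrt(-108 - 40)*(-111) = sqrt(-148)*(-111) = (2*I*sqrt(37))*(-111) = -222*I*sqrt(37)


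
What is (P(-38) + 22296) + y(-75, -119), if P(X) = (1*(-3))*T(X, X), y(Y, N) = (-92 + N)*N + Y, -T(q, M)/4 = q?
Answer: 46874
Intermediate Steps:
T(q, M) = -4*q
y(Y, N) = Y + N*(-92 + N) (y(Y, N) = N*(-92 + N) + Y = Y + N*(-92 + N))
P(X) = 12*X (P(X) = (1*(-3))*(-4*X) = -(-12)*X = 12*X)
(P(-38) + 22296) + y(-75, -119) = (12*(-38) + 22296) + (-75 + (-119)² - 92*(-119)) = (-456 + 22296) + (-75 + 14161 + 10948) = 21840 + 25034 = 46874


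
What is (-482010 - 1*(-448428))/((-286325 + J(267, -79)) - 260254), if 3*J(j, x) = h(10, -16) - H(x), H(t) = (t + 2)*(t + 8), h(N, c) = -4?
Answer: 50373/822604 ≈ 0.061236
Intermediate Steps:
H(t) = (2 + t)*(8 + t)
J(j, x) = -20/3 - 10*x/3 - x²/3 (J(j, x) = (-4 - (16 + x² + 10*x))/3 = (-4 + (-16 - x² - 10*x))/3 = (-20 - x² - 10*x)/3 = -20/3 - 10*x/3 - x²/3)
(-482010 - 1*(-448428))/((-286325 + J(267, -79)) - 260254) = (-482010 - 1*(-448428))/((-286325 + (-20/3 - 10/3*(-79) - ⅓*(-79)²)) - 260254) = (-482010 + 448428)/((-286325 + (-20/3 + 790/3 - ⅓*6241)) - 260254) = -33582/((-286325 + (-20/3 + 790/3 - 6241/3)) - 260254) = -33582/((-286325 - 5471/3) - 260254) = -33582/(-864446/3 - 260254) = -33582/(-1645208/3) = -33582*(-3/1645208) = 50373/822604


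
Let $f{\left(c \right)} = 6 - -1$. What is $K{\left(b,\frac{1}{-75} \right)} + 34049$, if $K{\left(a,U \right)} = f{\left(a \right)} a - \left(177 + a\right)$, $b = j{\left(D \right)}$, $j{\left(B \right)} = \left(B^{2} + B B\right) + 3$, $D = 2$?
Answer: $33938$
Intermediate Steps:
$j{\left(B \right)} = 3 + 2 B^{2}$ ($j{\left(B \right)} = \left(B^{2} + B^{2}\right) + 3 = 2 B^{2} + 3 = 3 + 2 B^{2}$)
$f{\left(c \right)} = 7$ ($f{\left(c \right)} = 6 + 1 = 7$)
$b = 11$ ($b = 3 + 2 \cdot 2^{2} = 3 + 2 \cdot 4 = 3 + 8 = 11$)
$K{\left(a,U \right)} = -177 + 6 a$ ($K{\left(a,U \right)} = 7 a - \left(177 + a\right) = -177 + 6 a$)
$K{\left(b,\frac{1}{-75} \right)} + 34049 = \left(-177 + 6 \cdot 11\right) + 34049 = \left(-177 + 66\right) + 34049 = -111 + 34049 = 33938$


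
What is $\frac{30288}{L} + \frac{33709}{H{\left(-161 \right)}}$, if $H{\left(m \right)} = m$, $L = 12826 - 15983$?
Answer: $- \frac{15899383}{72611} \approx -218.97$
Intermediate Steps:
$L = -3157$
$\frac{30288}{L} + \frac{33709}{H{\left(-161 \right)}} = \frac{30288}{-3157} + \frac{33709}{-161} = 30288 \left(- \frac{1}{3157}\right) + 33709 \left(- \frac{1}{161}\right) = - \frac{30288}{3157} - \frac{33709}{161} = - \frac{15899383}{72611}$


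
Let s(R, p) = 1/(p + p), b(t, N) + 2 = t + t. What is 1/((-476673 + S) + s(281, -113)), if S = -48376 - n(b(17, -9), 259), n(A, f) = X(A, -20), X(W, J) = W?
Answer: -226/118668307 ≈ -1.9045e-6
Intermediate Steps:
b(t, N) = -2 + 2*t (b(t, N) = -2 + (t + t) = -2 + 2*t)
n(A, f) = A
s(R, p) = 1/(2*p)
S = -48408 (S = -48376 - (-2 + 2*17) = -48376 - (-2 + 34) = -48376 - 1*32 = -48376 - 32 = -48408)
1/((-476673 + S) + s(281, -113)) = 1/((-476673 - 48408) + (1/2)/(-113)) = 1/(-525081 + (1/2)*(-1/113)) = 1/(-525081 - 1/226) = 1/(-118668307/226) = -226/118668307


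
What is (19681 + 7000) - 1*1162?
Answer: 25519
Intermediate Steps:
(19681 + 7000) - 1*1162 = 26681 - 1162 = 25519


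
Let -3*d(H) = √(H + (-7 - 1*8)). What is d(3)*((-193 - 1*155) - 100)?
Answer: 896*I*√3/3 ≈ 517.31*I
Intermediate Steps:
d(H) = -√(-15 + H)/3 (d(H) = -√(H + (-7 - 1*8))/3 = -√(H + (-7 - 8))/3 = -√(H - 15)/3 = -√(-15 + H)/3)
d(3)*((-193 - 1*155) - 100) = (-√(-15 + 3)/3)*((-193 - 1*155) - 100) = (-2*I*√3/3)*((-193 - 155) - 100) = (-2*I*√3/3)*(-348 - 100) = -2*I*√3/3*(-448) = 896*I*√3/3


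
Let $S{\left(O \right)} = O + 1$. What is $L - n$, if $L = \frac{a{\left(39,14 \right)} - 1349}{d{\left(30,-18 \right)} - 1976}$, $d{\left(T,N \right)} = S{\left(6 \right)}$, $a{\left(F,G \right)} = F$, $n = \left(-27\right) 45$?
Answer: $\frac{2393645}{1969} \approx 1215.7$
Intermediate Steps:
$n = -1215$
$S{\left(O \right)} = 1 + O$
$d{\left(T,N \right)} = 7$ ($d{\left(T,N \right)} = 1 + 6 = 7$)
$L = \frac{1310}{1969}$ ($L = \frac{39 - 1349}{7 - 1976} = - \frac{1310}{-1969} = \left(-1310\right) \left(- \frac{1}{1969}\right) = \frac{1310}{1969} \approx 0.66531$)
$L - n = \frac{1310}{1969} - -1215 = \frac{1310}{1969} + 1215 = \frac{2393645}{1969}$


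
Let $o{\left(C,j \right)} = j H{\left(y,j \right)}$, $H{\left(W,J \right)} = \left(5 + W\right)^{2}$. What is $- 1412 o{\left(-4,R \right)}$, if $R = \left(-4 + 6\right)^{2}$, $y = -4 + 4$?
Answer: $-141200$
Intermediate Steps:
$y = 0$
$R = 4$ ($R = 2^{2} = 4$)
$o{\left(C,j \right)} = 25 j$ ($o{\left(C,j \right)} = j \left(5 + 0\right)^{2} = j 5^{2} = j 25 = 25 j$)
$- 1412 o{\left(-4,R \right)} = - 1412 \cdot 25 \cdot 4 = \left(-1412\right) 100 = -141200$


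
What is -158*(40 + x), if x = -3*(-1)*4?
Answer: -8216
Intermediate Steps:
x = 12 (x = 3*4 = 12)
-158*(40 + x) = -158*(40 + 12) = -158*52 = -8216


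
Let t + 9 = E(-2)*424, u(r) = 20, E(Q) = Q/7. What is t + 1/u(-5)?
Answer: -18213/140 ≈ -130.09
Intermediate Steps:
E(Q) = Q/7 (E(Q) = Q*(⅐) = Q/7)
t = -911/7 (t = -9 + ((⅐)*(-2))*424 = -9 - 2/7*424 = -9 - 848/7 = -911/7 ≈ -130.14)
t + 1/u(-5) = -911/7 + 1/20 = -18213/140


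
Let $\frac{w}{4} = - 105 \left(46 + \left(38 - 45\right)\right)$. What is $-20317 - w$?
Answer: $-3937$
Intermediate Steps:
$w = -16380$ ($w = 4 \left(- 105 \left(46 + \left(38 - 45\right)\right)\right) = 4 \left(- 105 \left(46 - 7\right)\right) = 4 \left(\left(-105\right) 39\right) = 4 \left(-4095\right) = -16380$)
$-20317 - w = -20317 - -16380 = -20317 + 16380 = -3937$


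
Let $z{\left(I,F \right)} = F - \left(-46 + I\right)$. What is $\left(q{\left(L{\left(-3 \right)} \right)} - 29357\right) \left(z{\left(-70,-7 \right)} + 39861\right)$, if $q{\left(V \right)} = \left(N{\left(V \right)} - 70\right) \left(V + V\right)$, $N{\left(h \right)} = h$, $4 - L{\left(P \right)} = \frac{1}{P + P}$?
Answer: $- \frac{10757945485}{9} \approx -1.1953 \cdot 10^{9}$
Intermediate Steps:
$z{\left(I,F \right)} = 46 + F - I$
$L{\left(P \right)} = 4 - \frac{1}{2 P}$ ($L{\left(P \right)} = 4 - \frac{1}{P + P} = 4 - \frac{1}{2 P}$)
$q{\left(V \right)} = 2 V \left(-70 + V\right)$ ($q{\left(V \right)} = \left(V - 70\right) \left(V + V\right) = \left(-70 + V\right) 2 V = 2 V \left(-70 + V\right)$)
$\left(q{\left(L{\left(-3 \right)} \right)} - 29357\right) \left(z{\left(-70,-7 \right)} + 39861\right) = \left(2 \left(4 - \frac{1}{2 \left(-3\right)}\right) \left(-70 + \left(4 - \frac{1}{2 \left(-3\right)}\right)\right) - 29357\right) \left(\left(46 - 7 - -70\right) + 39861\right) = \left(2 \left(4 - - \frac{1}{6}\right) \left(-70 + \left(4 - - \frac{1}{6}\right)\right) - 29357\right) \left(\left(46 - 7 + 70\right) + 39861\right) = \left(2 \left(4 + \frac{1}{6}\right) \left(-70 + \left(4 + \frac{1}{6}\right)\right) - 29357\right) \left(109 + 39861\right) = \left(2 \cdot \frac{25}{6} \left(-70 + \frac{25}{6}\right) - 29357\right) 39970 = \left(2 \cdot \frac{25}{6} \left(- \frac{395}{6}\right) - 29357\right) 39970 = \left(- \frac{9875}{18} - 29357\right) 39970 = \left(- \frac{538301}{18}\right) 39970 = - \frac{10757945485}{9}$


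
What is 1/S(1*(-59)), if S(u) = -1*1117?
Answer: -1/1117 ≈ -0.00089526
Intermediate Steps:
S(u) = -1117
1/S(1*(-59)) = 1/(-1117) = -1/1117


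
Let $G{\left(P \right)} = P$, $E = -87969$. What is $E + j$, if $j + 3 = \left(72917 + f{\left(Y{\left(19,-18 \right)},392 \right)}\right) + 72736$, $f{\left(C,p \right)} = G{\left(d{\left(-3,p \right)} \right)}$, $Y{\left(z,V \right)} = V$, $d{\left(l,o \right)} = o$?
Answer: $58073$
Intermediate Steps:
$f{\left(C,p \right)} = p$
$j = 146042$ ($j = -3 + \left(\left(72917 + 392\right) + 72736\right) = -3 + \left(73309 + 72736\right) = -3 + 146045 = 146042$)
$E + j = -87969 + 146042 = 58073$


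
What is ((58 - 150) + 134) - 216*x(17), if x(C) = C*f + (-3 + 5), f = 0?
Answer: -390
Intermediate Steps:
x(C) = 2 (x(C) = C*0 + (-3 + 5) = 0 + 2 = 2)
((58 - 150) + 134) - 216*x(17) = ((58 - 150) + 134) - 216*2 = (-92 + 134) - 432 = 42 - 432 = -390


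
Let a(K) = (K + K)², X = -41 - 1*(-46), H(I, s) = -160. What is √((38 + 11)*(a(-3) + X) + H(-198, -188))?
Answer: 43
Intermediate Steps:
X = 5 (X = -41 + 46 = 5)
a(K) = 4*K² (a(K) = (2*K)² = 4*K²)
√((38 + 11)*(a(-3) + X) + H(-198, -188)) = √((38 + 11)*(4*(-3)² + 5) - 160) = √(49*(4*9 + 5) - 160) = √(49*(36 + 5) - 160) = √(49*41 - 160) = √(2009 - 160) = √1849 = 43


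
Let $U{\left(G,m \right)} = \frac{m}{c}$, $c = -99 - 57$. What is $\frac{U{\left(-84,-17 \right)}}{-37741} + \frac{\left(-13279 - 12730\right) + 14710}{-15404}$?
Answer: $\frac{8315460667}{11336566098} \approx 0.73351$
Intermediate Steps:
$c = -156$
$U{\left(G,m \right)} = - \frac{m}{156}$ ($U{\left(G,m \right)} = \frac{m}{-156} = m \left(- \frac{1}{156}\right) = - \frac{m}{156}$)
$\frac{U{\left(-84,-17 \right)}}{-37741} + \frac{\left(-13279 - 12730\right) + 14710}{-15404} = \frac{\left(- \frac{1}{156}\right) \left(-17\right)}{-37741} + \frac{\left(-13279 - 12730\right) + 14710}{-15404} = \frac{17}{156} \left(- \frac{1}{37741}\right) + \left(-26009 + 14710\right) \left(- \frac{1}{15404}\right) = - \frac{17}{5887596} - - \frac{11299}{15404} = - \frac{17}{5887596} + \frac{11299}{15404} = \frac{8315460667}{11336566098}$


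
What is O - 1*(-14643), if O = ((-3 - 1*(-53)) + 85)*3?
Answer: 15048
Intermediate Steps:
O = 405 (O = ((-3 + 53) + 85)*3 = (50 + 85)*3 = 135*3 = 405)
O - 1*(-14643) = 405 - 1*(-14643) = 405 + 14643 = 15048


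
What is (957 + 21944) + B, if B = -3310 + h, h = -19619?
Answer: -28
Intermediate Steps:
B = -22929 (B = -3310 - 19619 = -22929)
(957 + 21944) + B = (957 + 21944) - 22929 = 22901 - 22929 = -28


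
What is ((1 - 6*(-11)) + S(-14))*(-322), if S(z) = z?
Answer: -17066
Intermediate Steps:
((1 - 6*(-11)) + S(-14))*(-322) = ((1 - 6*(-11)) - 14)*(-322) = ((1 + 66) - 14)*(-322) = (67 - 14)*(-322) = 53*(-322) = -17066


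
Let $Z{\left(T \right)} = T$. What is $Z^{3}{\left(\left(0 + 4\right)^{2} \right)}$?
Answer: $4096$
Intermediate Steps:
$Z^{3}{\left(\left(0 + 4\right)^{2} \right)} = \left(\left(0 + 4\right)^{2}\right)^{3} = \left(4^{2}\right)^{3} = 16^{3} = 4096$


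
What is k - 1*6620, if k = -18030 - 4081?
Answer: -28731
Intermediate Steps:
k = -22111
k - 1*6620 = -22111 - 1*6620 = -22111 - 6620 = -28731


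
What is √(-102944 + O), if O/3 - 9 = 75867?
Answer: 2*√31171 ≈ 353.11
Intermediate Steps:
O = 227628 (O = 27 + 3*75867 = 27 + 227601 = 227628)
√(-102944 + O) = √(-102944 + 227628) = √124684 = 2*√31171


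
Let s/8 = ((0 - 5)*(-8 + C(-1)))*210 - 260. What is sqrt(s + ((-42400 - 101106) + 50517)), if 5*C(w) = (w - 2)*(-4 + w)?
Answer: I*sqrt(53069) ≈ 230.37*I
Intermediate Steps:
C(w) = (-4 + w)*(-2 + w)/5 (C(w) = ((w - 2)*(-4 + w))/5 = ((-2 + w)*(-4 + w))/5 = ((-4 + w)*(-2 + w))/5 = (-4 + w)*(-2 + w)/5)
s = 39920 (s = 8*(((0 - 5)*(-8 + (8/5 - 6/5*(-1) + (1/5)*(-1)**2)))*210 - 260) = 8*(-5*(-8 + (8/5 + 6/5 + (1/5)*1))*210 - 260) = 8*(-5*(-8 + (8/5 + 6/5 + 1/5))*210 - 260) = 8*(-5*(-8 + 3)*210 - 260) = 8*(-5*(-5)*210 - 260) = 8*(25*210 - 260) = 8*(5250 - 260) = 8*4990 = 39920)
sqrt(s + ((-42400 - 101106) + 50517)) = sqrt(39920 + ((-42400 - 101106) + 50517)) = sqrt(39920 + (-143506 + 50517)) = sqrt(39920 - 92989) = sqrt(-53069) = I*sqrt(53069)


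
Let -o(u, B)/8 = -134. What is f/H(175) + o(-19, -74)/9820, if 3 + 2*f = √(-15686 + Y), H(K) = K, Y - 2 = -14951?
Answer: 17287/171850 + I*√30635/350 ≈ 0.10059 + 0.50008*I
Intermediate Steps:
Y = -14949 (Y = 2 - 14951 = -14949)
o(u, B) = 1072 (o(u, B) = -8*(-134) = 1072)
f = -3/2 + I*√30635/2 (f = -3/2 + √(-15686 - 14949)/2 = -3/2 + √(-30635)/2 = -3/2 + (I*√30635)/2 = -3/2 + I*√30635/2 ≈ -1.5 + 87.514*I)
f/H(175) + o(-19, -74)/9820 = (-3/2 + I*√30635/2)/175 + 1072/9820 = (-3/2 + I*√30635/2)*(1/175) + 1072*(1/9820) = (-3/350 + I*√30635/350) + 268/2455 = 17287/171850 + I*√30635/350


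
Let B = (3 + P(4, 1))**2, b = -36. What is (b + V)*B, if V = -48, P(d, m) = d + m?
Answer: -5376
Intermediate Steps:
B = 64 (B = (3 + (4 + 1))**2 = (3 + 5)**2 = 8**2 = 64)
(b + V)*B = (-36 - 48)*64 = -84*64 = -5376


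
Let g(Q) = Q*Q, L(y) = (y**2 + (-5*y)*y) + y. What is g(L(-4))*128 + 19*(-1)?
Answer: 591853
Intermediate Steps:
L(y) = y - 4*y**2 (L(y) = (y**2 - 5*y**2) + y = -4*y**2 + y = y - 4*y**2)
g(Q) = Q**2
g(L(-4))*128 + 19*(-1) = (-4*(1 - 4*(-4)))**2*128 + 19*(-1) = (-4*(1 + 16))**2*128 - 19 = (-4*17)**2*128 - 19 = (-68)**2*128 - 19 = 4624*128 - 19 = 591872 - 19 = 591853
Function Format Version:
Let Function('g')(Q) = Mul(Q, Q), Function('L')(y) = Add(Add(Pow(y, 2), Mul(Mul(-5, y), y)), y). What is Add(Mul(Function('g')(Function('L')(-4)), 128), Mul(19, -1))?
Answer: 591853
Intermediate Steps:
Function('L')(y) = Add(y, Mul(-4, Pow(y, 2))) (Function('L')(y) = Add(Add(Pow(y, 2), Mul(-5, Pow(y, 2))), y) = Add(Mul(-4, Pow(y, 2)), y) = Add(y, Mul(-4, Pow(y, 2))))
Function('g')(Q) = Pow(Q, 2)
Add(Mul(Function('g')(Function('L')(-4)), 128), Mul(19, -1)) = Add(Mul(Pow(Mul(-4, Add(1, Mul(-4, -4))), 2), 128), Mul(19, -1)) = Add(Mul(Pow(Mul(-4, Add(1, 16)), 2), 128), -19) = Add(Mul(Pow(Mul(-4, 17), 2), 128), -19) = Add(Mul(Pow(-68, 2), 128), -19) = Add(Mul(4624, 128), -19) = Add(591872, -19) = 591853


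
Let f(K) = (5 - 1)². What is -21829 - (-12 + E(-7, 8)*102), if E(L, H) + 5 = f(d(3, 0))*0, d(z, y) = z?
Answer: -21307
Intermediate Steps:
f(K) = 16 (f(K) = 4² = 16)
E(L, H) = -5 (E(L, H) = -5 + 16*0 = -5 + 0 = -5)
-21829 - (-12 + E(-7, 8)*102) = -21829 - (-12 - 5*102) = -21829 - (-12 - 510) = -21829 - 1*(-522) = -21829 + 522 = -21307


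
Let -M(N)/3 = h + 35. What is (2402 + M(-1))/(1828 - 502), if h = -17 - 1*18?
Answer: 1201/663 ≈ 1.8115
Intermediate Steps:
h = -35 (h = -17 - 18 = -35)
M(N) = 0 (M(N) = -3*(-35 + 35) = -3*0 = 0)
(2402 + M(-1))/(1828 - 502) = (2402 + 0)/(1828 - 502) = 2402/1326 = 2402*(1/1326) = 1201/663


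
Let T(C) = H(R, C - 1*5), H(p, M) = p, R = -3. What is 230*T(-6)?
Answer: -690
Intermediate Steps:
T(C) = -3
230*T(-6) = 230*(-3) = -690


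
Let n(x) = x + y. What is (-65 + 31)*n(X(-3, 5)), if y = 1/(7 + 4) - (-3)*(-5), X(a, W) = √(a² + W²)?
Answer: 5576/11 - 34*√34 ≈ 308.66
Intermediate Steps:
X(a, W) = √(W² + a²)
y = -164/11 (y = 1/11 - 1*15 = 1/11 - 15 = -164/11 ≈ -14.909)
n(x) = -164/11 + x (n(x) = x - 164/11 = -164/11 + x)
(-65 + 31)*n(X(-3, 5)) = (-65 + 31)*(-164/11 + √(5² + (-3)²)) = -34*(-164/11 + √(25 + 9)) = -34*(-164/11 + √34) = 5576/11 - 34*√34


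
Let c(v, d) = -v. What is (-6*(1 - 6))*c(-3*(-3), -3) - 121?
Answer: -391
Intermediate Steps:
(-6*(1 - 6))*c(-3*(-3), -3) - 121 = (-6*(1 - 6))*(-(-3)*(-3)) - 121 = (-6*(-5))*(-1*9) - 121 = 30*(-9) - 121 = -270 - 121 = -391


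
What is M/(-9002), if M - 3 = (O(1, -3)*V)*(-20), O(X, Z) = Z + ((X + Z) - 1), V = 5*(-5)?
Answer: 2997/9002 ≈ 0.33293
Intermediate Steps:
V = -25
O(X, Z) = -1 + X + 2*Z (O(X, Z) = Z + (-1 + X + Z) = -1 + X + 2*Z)
M = -2997 (M = 3 + ((-1 + 1 + 2*(-3))*(-25))*(-20) = 3 + ((-1 + 1 - 6)*(-25))*(-20) = 3 - 6*(-25)*(-20) = 3 + 150*(-20) = 3 - 3000 = -2997)
M/(-9002) = -2997/(-9002) = -2997*(-1/9002) = 2997/9002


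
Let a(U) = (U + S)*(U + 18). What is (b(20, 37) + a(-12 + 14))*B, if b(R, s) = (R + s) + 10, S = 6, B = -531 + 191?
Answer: -77180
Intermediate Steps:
B = -340
b(R, s) = 10 + R + s
a(U) = (6 + U)*(18 + U) (a(U) = (U + 6)*(U + 18) = (6 + U)*(18 + U))
(b(20, 37) + a(-12 + 14))*B = ((10 + 20 + 37) + (108 + (-12 + 14)² + 24*(-12 + 14)))*(-340) = (67 + (108 + 2² + 24*2))*(-340) = (67 + (108 + 4 + 48))*(-340) = (67 + 160)*(-340) = 227*(-340) = -77180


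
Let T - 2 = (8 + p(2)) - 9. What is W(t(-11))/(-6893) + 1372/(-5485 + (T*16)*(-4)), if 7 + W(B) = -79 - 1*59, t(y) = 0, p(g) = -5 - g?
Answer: -8717551/35161193 ≈ -0.24793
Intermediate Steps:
T = -6 (T = 2 + ((8 + (-5 - 1*2)) - 9) = 2 + ((8 + (-5 - 2)) - 9) = 2 + ((8 - 7) - 9) = 2 + (1 - 9) = 2 - 8 = -6)
W(B) = -145 (W(B) = -7 + (-79 - 1*59) = -7 + (-79 - 59) = -7 - 138 = -145)
W(t(-11))/(-6893) + 1372/(-5485 + (T*16)*(-4)) = -145/(-6893) + 1372/(-5485 - 6*16*(-4)) = -145*(-1/6893) + 1372/(-5485 - 96*(-4)) = 145/6893 + 1372/(-5485 + 384) = 145/6893 + 1372/(-5101) = 145/6893 + 1372*(-1/5101) = 145/6893 - 1372/5101 = -8717551/35161193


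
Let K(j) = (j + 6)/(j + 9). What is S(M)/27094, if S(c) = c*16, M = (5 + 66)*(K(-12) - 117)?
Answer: -2840/589 ≈ -4.8217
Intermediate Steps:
K(j) = (6 + j)/(9 + j)
M = -8165 (M = (5 + 66)*((6 - 12)/(9 - 12) - 117) = 71*(-6/(-3) - 117) = 71*(-⅓*(-6) - 117) = 71*(2 - 117) = 71*(-115) = -8165)
S(c) = 16*c
S(M)/27094 = (16*(-8165))/27094 = -130640*1/27094 = -2840/589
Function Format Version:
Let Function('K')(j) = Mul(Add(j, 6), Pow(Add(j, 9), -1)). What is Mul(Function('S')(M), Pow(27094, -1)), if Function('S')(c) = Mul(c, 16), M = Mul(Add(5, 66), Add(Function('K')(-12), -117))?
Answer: Rational(-2840, 589) ≈ -4.8217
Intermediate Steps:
Function('K')(j) = Mul(Pow(Add(9, j), -1), Add(6, j)) (Function('K')(j) = Mul(Add(6, j), Pow(Add(9, j), -1)) = Mul(Pow(Add(9, j), -1), Add(6, j)))
M = -8165 (M = Mul(Add(5, 66), Add(Mul(Pow(Add(9, -12), -1), Add(6, -12)), -117)) = Mul(71, Add(Mul(Pow(-3, -1), -6), -117)) = Mul(71, Add(Mul(Rational(-1, 3), -6), -117)) = Mul(71, Add(2, -117)) = Mul(71, -115) = -8165)
Function('S')(c) = Mul(16, c)
Mul(Function('S')(M), Pow(27094, -1)) = Mul(Mul(16, -8165), Pow(27094, -1)) = Mul(-130640, Rational(1, 27094)) = Rational(-2840, 589)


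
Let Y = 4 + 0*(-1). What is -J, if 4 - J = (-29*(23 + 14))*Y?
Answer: -4296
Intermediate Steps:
Y = 4 (Y = 4 + 0 = 4)
J = 4296 (J = 4 - (-29*(23 + 14))*4 = 4 - (-29*37)*4 = 4 - (-1073)*4 = 4 - 1*(-4292) = 4 + 4292 = 4296)
-J = -1*4296 = -4296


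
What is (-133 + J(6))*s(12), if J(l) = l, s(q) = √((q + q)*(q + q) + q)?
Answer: -1778*√3 ≈ -3079.6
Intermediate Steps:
s(q) = √(q + 4*q²) (s(q) = √((2*q)*(2*q) + q) = √(4*q² + q) = √(q + 4*q²))
(-133 + J(6))*s(12) = (-133 + 6)*√(12*(1 + 4*12)) = -127*2*√3*√(1 + 48) = -127*14*√3 = -1778*√3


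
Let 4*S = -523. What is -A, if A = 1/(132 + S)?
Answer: -⅘ ≈ -0.80000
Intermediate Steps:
S = -523/4 (S = (¼)*(-523) = -523/4 ≈ -130.75)
A = ⅘ (A = 1/(132 - 523/4) = 1/(5/4) = ⅘ ≈ 0.80000)
-A = -1*⅘ = -⅘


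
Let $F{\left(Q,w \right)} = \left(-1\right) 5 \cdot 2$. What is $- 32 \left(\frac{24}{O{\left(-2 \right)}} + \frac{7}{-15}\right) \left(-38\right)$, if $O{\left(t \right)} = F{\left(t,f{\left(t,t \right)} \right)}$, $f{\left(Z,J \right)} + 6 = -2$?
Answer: $- \frac{52288}{15} \approx -3485.9$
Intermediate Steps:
$f{\left(Z,J \right)} = -8$ ($f{\left(Z,J \right)} = -6 - 2 = -8$)
$F{\left(Q,w \right)} = -10$ ($F{\left(Q,w \right)} = \left(-5\right) 2 = -10$)
$O{\left(t \right)} = -10$
$- 32 \left(\frac{24}{O{\left(-2 \right)}} + \frac{7}{-15}\right) \left(-38\right) = - 32 \left(\frac{24}{-10} + \frac{7}{-15}\right) \left(-38\right) = - 32 \left(24 \left(- \frac{1}{10}\right) + 7 \left(- \frac{1}{15}\right)\right) \left(-38\right) = - 32 \left(- \frac{12}{5} - \frac{7}{15}\right) \left(-38\right) = \left(-32\right) \left(- \frac{43}{15}\right) \left(-38\right) = \frac{1376}{15} \left(-38\right) = - \frac{52288}{15}$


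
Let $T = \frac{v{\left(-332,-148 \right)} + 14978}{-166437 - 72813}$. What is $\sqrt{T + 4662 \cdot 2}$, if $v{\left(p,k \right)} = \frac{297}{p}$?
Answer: $\frac{\sqrt{588273668249390310}}{7943100} \approx 96.561$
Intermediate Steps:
$T = - \frac{4972399}{79431000}$ ($T = \frac{\frac{297}{-332} + 14978}{-166437 - 72813} = \frac{297 \left(- \frac{1}{332}\right) + 14978}{-239250} = \left(- \frac{297}{332} + 14978\right) \left(- \frac{1}{239250}\right) = \frac{4972399}{332} \left(- \frac{1}{239250}\right) = - \frac{4972399}{79431000} \approx -0.0626$)
$\sqrt{T + 4662 \cdot 2} = \sqrt{- \frac{4972399}{79431000} + 4662 \cdot 2} = \sqrt{- \frac{4972399}{79431000} + 9324} = \sqrt{\frac{740609671601}{79431000}} = \frac{\sqrt{588273668249390310}}{7943100}$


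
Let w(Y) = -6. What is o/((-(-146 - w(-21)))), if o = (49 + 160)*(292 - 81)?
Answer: 44099/140 ≈ 314.99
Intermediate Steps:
o = 44099 (o = 209*211 = 44099)
o/((-(-146 - w(-21)))) = 44099/((-(-146 - 1*(-6)))) = 44099/((-(-146 + 6))) = 44099/((-1*(-140))) = 44099/140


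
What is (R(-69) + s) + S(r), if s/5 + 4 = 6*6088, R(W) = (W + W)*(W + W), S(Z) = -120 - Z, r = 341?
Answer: 201203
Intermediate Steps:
R(W) = 4*W**2 (R(W) = (2*W)*(2*W) = 4*W**2)
s = 182620 (s = -20 + 5*(6*6088) = -20 + 5*36528 = -20 + 182640 = 182620)
(R(-69) + s) + S(r) = (4*(-69)**2 + 182620) + (-120 - 1*341) = (4*4761 + 182620) + (-120 - 341) = (19044 + 182620) - 461 = 201664 - 461 = 201203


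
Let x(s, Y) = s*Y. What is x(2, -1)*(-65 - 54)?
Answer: 238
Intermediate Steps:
x(s, Y) = Y*s
x(2, -1)*(-65 - 54) = (-1*2)*(-65 - 54) = -2*(-119) = 238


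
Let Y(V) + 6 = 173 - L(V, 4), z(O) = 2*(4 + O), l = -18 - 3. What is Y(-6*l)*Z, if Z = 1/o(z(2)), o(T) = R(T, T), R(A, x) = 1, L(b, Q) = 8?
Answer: 159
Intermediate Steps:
l = -21
z(O) = 8 + 2*O
o(T) = 1
Y(V) = 159 (Y(V) = -6 + (173 - 1*8) = -6 + (173 - 8) = -6 + 165 = 159)
Z = 1 (Z = 1/1 = 1)
Y(-6*l)*Z = 159*1 = 159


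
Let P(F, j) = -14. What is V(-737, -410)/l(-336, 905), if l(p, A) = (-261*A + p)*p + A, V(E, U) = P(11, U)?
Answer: -14/79478681 ≈ -1.7615e-7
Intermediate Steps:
V(E, U) = -14
l(p, A) = A + p*(p - 261*A) (l(p, A) = (p - 261*A)*p + A = p*(p - 261*A) + A = A + p*(p - 261*A))
V(-737, -410)/l(-336, 905) = -14/(905 + (-336)² - 261*905*(-336)) = -14/(905 + 112896 + 79364880) = -14/79478681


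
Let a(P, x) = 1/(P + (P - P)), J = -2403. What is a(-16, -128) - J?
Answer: 38447/16 ≈ 2402.9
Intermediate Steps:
a(P, x) = 1/P (a(P, x) = 1/(P + 0) = 1/P)
a(-16, -128) - J = 1/(-16) - 1*(-2403) = -1/16 + 2403 = 38447/16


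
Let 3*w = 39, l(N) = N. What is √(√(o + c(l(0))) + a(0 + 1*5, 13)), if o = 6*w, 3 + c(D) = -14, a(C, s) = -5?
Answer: √(-5 + √61) ≈ 1.6764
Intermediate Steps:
c(D) = -17 (c(D) = -3 - 14 = -17)
w = 13 (w = (⅓)*39 = 13)
o = 78 (o = 6*13 = 78)
√(√(o + c(l(0))) + a(0 + 1*5, 13)) = √(√(78 - 17) - 5) = √(√61 - 5) = √(-5 + √61)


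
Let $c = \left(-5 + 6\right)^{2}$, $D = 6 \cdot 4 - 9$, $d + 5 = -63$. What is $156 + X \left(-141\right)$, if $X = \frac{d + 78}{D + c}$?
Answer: $\frac{543}{8} \approx 67.875$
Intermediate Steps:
$d = -68$ ($d = -5 - 63 = -68$)
$D = 15$ ($D = 24 - 9 = 15$)
$c = 1$ ($c = 1^{2} = 1$)
$X = \frac{5}{8}$ ($X = \frac{-68 + 78}{15 + 1} = \frac{10}{16} = 10 \cdot \frac{1}{16} = \frac{5}{8} \approx 0.625$)
$156 + X \left(-141\right) = 156 + \frac{5}{8} \left(-141\right) = 156 - \frac{705}{8} = \frac{543}{8}$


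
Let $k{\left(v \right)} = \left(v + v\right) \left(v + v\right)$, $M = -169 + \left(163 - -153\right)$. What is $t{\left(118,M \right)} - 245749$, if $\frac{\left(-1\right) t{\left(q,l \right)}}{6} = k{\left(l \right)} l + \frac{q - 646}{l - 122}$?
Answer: $- \frac{1912054357}{25} \approx -7.6482 \cdot 10^{7}$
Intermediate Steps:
$M = 147$ ($M = -169 + \left(163 + 153\right) = -169 + 316 = 147$)
$k{\left(v \right)} = 4 v^{2}$ ($k{\left(v \right)} = 2 v 2 v = 4 v^{2}$)
$t{\left(q,l \right)} = - 24 l^{3} - \frac{6 \left(-646 + q\right)}{-122 + l}$ ($t{\left(q,l \right)} = - 6 \left(4 l^{2} l + \frac{q - 646}{l - 122}\right) = - 6 \left(4 l^{3} + \frac{-646 + q}{-122 + l}\right) = - 24 l^{3} - \frac{6 \left(-646 + q\right)}{-122 + l}$)
$t{\left(118,M \right)} - 245749 = \frac{6 \left(646 - 118 - 4 \cdot 147^{4} + 488 \cdot 147^{3}\right)}{-122 + 147} - 245749 = \frac{6 \left(646 - 118 - 1867795524 + 488 \cdot 3176523\right)}{25} - 245749 = 6 \cdot \frac{1}{25} \left(646 - 118 - 1867795524 + 1550143224\right) - 245749 = 6 \cdot \frac{1}{25} \left(-317651772\right) - 245749 = - \frac{1905910632}{25} - 245749 = - \frac{1912054357}{25}$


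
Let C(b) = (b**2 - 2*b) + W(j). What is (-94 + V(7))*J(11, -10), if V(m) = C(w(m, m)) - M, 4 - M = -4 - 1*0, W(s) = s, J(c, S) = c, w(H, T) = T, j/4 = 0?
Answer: -737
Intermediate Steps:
j = 0 (j = 4*0 = 0)
M = 8 (M = 4 - (-4 - 1*0) = 4 - (-4 + 0) = 4 - 1*(-4) = 4 + 4 = 8)
C(b) = b**2 - 2*b (C(b) = (b**2 - 2*b) + 0 = b**2 - 2*b)
V(m) = -8 + m*(-2 + m) (V(m) = m*(-2 + m) - 1*8 = m*(-2 + m) - 8 = -8 + m*(-2 + m))
(-94 + V(7))*J(11, -10) = (-94 + (-8 + 7**2 - 2*7))*11 = (-94 + (-8 + 49 - 14))*11 = (-94 + 27)*11 = -67*11 = -737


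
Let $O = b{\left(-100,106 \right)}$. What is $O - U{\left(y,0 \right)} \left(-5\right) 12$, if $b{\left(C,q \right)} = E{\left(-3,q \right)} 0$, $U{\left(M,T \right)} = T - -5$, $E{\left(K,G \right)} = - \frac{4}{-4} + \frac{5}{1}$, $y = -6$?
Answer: $300$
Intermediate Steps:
$E{\left(K,G \right)} = 6$ ($E{\left(K,G \right)} = \left(-4\right) \left(- \frac{1}{4}\right) + 5 \cdot 1 = 1 + 5 = 6$)
$U{\left(M,T \right)} = 5 + T$ ($U{\left(M,T \right)} = T + 5 = 5 + T$)
$b{\left(C,q \right)} = 0$ ($b{\left(C,q \right)} = 6 \cdot 0 = 0$)
$O = 0$
$O - U{\left(y,0 \right)} \left(-5\right) 12 = 0 - \left(5 + 0\right) \left(-5\right) 12 = 0 - 5 \left(-5\right) 12 = 0 - \left(-25\right) 12 = 0 - -300 = 0 + 300 = 300$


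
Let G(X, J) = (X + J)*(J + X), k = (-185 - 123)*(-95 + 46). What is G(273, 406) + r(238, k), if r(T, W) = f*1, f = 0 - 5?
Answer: 461036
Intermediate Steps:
f = -5
k = 15092 (k = -308*(-49) = 15092)
r(T, W) = -5 (r(T, W) = -5*1 = -5)
G(X, J) = (J + X)**2 (G(X, J) = (J + X)*(J + X) = (J + X)**2)
G(273, 406) + r(238, k) = (406 + 273)**2 - 5 = 679**2 - 5 = 461041 - 5 = 461036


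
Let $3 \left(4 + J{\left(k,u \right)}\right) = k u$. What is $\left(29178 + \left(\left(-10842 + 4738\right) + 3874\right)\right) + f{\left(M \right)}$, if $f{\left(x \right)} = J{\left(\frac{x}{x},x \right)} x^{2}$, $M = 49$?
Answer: $\frac{169681}{3} \approx 56560.0$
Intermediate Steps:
$J{\left(k,u \right)} = -4 + \frac{k u}{3}$
$f{\left(x \right)} = x^{2} \left(-4 + \frac{x}{3}\right)$ ($f{\left(x \right)} = \left(-4 + \frac{\frac{x}{x} x}{3}\right) x^{2} = \left(-4 + \frac{1}{3} \cdot 1 x\right) x^{2} = \left(-4 + \frac{x}{3}\right) x^{2} = x^{2} \left(-4 + \frac{x}{3}\right)$)
$\left(29178 + \left(\left(-10842 + 4738\right) + 3874\right)\right) + f{\left(M \right)} = \left(29178 + \left(\left(-10842 + 4738\right) + 3874\right)\right) + \frac{49^{2} \left(-12 + 49\right)}{3} = \left(29178 + \left(-6104 + 3874\right)\right) + \frac{1}{3} \cdot 2401 \cdot 37 = \left(29178 - 2230\right) + \frac{88837}{3} = 26948 + \frac{88837}{3} = \frac{169681}{3}$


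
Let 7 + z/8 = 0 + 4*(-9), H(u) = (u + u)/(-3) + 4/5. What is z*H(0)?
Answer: -1376/5 ≈ -275.20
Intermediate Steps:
H(u) = ⅘ - 2*u/3 (H(u) = (2*u)*(-⅓) + 4*(⅕) = -2*u/3 + ⅘ = ⅘ - 2*u/3)
z = -344 (z = -56 + 8*(0 + 4*(-9)) = -56 + 8*(0 - 36) = -56 + 8*(-36) = -56 - 288 = -344)
z*H(0) = -344*(⅘ - ⅔*0) = -344*(⅘ + 0) = -344*⅘ = -1376/5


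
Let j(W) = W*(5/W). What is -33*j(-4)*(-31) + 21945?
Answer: 27060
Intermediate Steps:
j(W) = 5
-33*j(-4)*(-31) + 21945 = -33*5*(-31) + 21945 = -165*(-31) + 21945 = 5115 + 21945 = 27060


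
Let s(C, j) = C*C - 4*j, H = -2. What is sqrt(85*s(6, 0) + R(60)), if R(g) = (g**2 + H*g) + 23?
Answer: sqrt(6563) ≈ 81.012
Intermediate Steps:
s(C, j) = C**2 - 4*j
R(g) = 23 + g**2 - 2*g (R(g) = (g**2 - 2*g) + 23 = 23 + g**2 - 2*g)
sqrt(85*s(6, 0) + R(60)) = sqrt(85*(6**2 - 4*0) + (23 + 60**2 - 2*60)) = sqrt(85*(36 + 0) + (23 + 3600 - 120)) = sqrt(85*36 + 3503) = sqrt(3060 + 3503) = sqrt(6563)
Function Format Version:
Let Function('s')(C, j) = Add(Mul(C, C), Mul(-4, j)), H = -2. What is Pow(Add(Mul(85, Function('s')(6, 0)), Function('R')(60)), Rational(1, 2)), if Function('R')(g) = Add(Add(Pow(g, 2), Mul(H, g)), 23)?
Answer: Pow(6563, Rational(1, 2)) ≈ 81.012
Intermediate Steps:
Function('s')(C, j) = Add(Pow(C, 2), Mul(-4, j))
Function('R')(g) = Add(23, Pow(g, 2), Mul(-2, g)) (Function('R')(g) = Add(Add(Pow(g, 2), Mul(-2, g)), 23) = Add(23, Pow(g, 2), Mul(-2, g)))
Pow(Add(Mul(85, Function('s')(6, 0)), Function('R')(60)), Rational(1, 2)) = Pow(Add(Mul(85, Add(Pow(6, 2), Mul(-4, 0))), Add(23, Pow(60, 2), Mul(-2, 60))), Rational(1, 2)) = Pow(Add(Mul(85, Add(36, 0)), Add(23, 3600, -120)), Rational(1, 2)) = Pow(Add(Mul(85, 36), 3503), Rational(1, 2)) = Pow(Add(3060, 3503), Rational(1, 2)) = Pow(6563, Rational(1, 2))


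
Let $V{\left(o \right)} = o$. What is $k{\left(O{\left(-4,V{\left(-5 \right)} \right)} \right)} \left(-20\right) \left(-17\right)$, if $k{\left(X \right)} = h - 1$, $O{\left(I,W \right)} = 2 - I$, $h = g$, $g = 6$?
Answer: $1700$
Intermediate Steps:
$h = 6$
$k{\left(X \right)} = 5$ ($k{\left(X \right)} = 6 - 1 = 5$)
$k{\left(O{\left(-4,V{\left(-5 \right)} \right)} \right)} \left(-20\right) \left(-17\right) = 5 \left(-20\right) \left(-17\right) = \left(-100\right) \left(-17\right) = 1700$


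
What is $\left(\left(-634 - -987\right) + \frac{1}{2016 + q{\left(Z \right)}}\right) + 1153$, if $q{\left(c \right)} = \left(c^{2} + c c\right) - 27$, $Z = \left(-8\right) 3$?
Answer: $\frac{4730347}{3141} \approx 1506.0$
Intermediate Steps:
$Z = -24$
$q{\left(c \right)} = -27 + 2 c^{2}$ ($q{\left(c \right)} = \left(c^{2} + c^{2}\right) - 27 = 2 c^{2} - 27 = -27 + 2 c^{2}$)
$\left(\left(-634 - -987\right) + \frac{1}{2016 + q{\left(Z \right)}}\right) + 1153 = \left(\left(-634 - -987\right) + \frac{1}{2016 - \left(27 - 2 \left(-24\right)^{2}\right)}\right) + 1153 = \left(\left(-634 + 987\right) + \frac{1}{2016 + \left(-27 + 2 \cdot 576\right)}\right) + 1153 = \left(353 + \frac{1}{2016 + \left(-27 + 1152\right)}\right) + 1153 = \left(353 + \frac{1}{2016 + 1125}\right) + 1153 = \left(353 + \frac{1}{3141}\right) + 1153 = \frac{1108774}{3141} + 1153 = \frac{4730347}{3141}$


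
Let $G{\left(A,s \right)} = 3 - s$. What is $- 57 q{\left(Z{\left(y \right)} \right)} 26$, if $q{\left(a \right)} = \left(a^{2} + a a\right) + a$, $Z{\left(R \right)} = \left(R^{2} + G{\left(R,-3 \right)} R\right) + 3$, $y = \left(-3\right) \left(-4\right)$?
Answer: $-142480962$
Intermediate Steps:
$y = 12$
$Z{\left(R \right)} = 3 + R^{2} + 6 R$ ($Z{\left(R \right)} = \left(R^{2} + \left(3 - -3\right) R\right) + 3 = \left(R^{2} + \left(3 + 3\right) R\right) + 3 = \left(R^{2} + 6 R\right) + 3 = 3 + R^{2} + 6 R$)
$q{\left(a \right)} = a + 2 a^{2}$ ($q{\left(a \right)} = \left(a^{2} + a^{2}\right) + a = 2 a^{2} + a = a + 2 a^{2}$)
$- 57 q{\left(Z{\left(y \right)} \right)} 26 = - 57 \left(3 + 12^{2} + 6 \cdot 12\right) \left(1 + 2 \left(3 + 12^{2} + 6 \cdot 12\right)\right) 26 = - 57 \left(3 + 144 + 72\right) \left(1 + 2 \left(3 + 144 + 72\right)\right) 26 = - 57 \cdot 219 \left(1 + 2 \cdot 219\right) 26 = - 57 \cdot 219 \left(1 + 438\right) 26 = - 57 \cdot 219 \cdot 439 \cdot 26 = \left(-57\right) 96141 \cdot 26 = \left(-5480037\right) 26 = -142480962$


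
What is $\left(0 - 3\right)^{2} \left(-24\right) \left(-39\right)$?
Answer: $8424$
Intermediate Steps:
$\left(0 - 3\right)^{2} \left(-24\right) \left(-39\right) = \left(-3\right)^{2} \left(-24\right) \left(-39\right) = 9 \left(-24\right) \left(-39\right) = \left(-216\right) \left(-39\right) = 8424$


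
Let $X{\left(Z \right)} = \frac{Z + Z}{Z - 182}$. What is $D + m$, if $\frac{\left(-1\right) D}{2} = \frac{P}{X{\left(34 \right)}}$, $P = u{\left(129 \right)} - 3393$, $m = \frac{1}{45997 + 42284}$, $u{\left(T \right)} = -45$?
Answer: $- \frac{1321161515}{88281} \approx -14965.0$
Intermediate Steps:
$X{\left(Z \right)} = \frac{2 Z}{-182 + Z}$
$m = \frac{1}{88281} \approx 1.1327 \cdot 10^{-5}$
$P = -3438$ ($P = -45 - 3393 = -3438$)
$D = - \frac{254412}{17}$ ($D = - 2 \left(- \frac{3438}{2 \cdot 34 \frac{1}{-182 + 34}}\right) = - 2 \left(- \frac{3438}{2 \cdot 34 \frac{1}{-148}}\right) = - 2 \left(- \frac{3438}{2 \cdot 34 \left(- \frac{1}{148}\right)}\right) = - 2 \left(- \frac{3438}{- \frac{17}{37}}\right) = - 2 \left(\left(-3438\right) \left(- \frac{37}{17}\right)\right) = \left(-2\right) \frac{127206}{17} = - \frac{254412}{17} \approx -14965.0$)
$D + m = - \frac{254412}{17} + \frac{1}{88281} = - \frac{1321161515}{88281}$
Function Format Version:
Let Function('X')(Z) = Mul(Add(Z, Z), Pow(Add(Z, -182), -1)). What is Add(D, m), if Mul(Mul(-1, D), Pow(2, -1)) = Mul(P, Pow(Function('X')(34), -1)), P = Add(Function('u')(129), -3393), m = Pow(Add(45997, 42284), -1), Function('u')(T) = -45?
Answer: Rational(-1321161515, 88281) ≈ -14965.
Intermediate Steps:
Function('X')(Z) = Mul(2, Z, Pow(Add(-182, Z), -1)) (Function('X')(Z) = Mul(Mul(2, Z), Pow(Add(-182, Z), -1)) = Mul(2, Z, Pow(Add(-182, Z), -1)))
m = Rational(1, 88281) (m = Pow(88281, -1) = Rational(1, 88281) ≈ 1.1327e-5)
P = -3438 (P = Add(-45, -3393) = -3438)
D = Rational(-254412, 17) (D = Mul(-2, Mul(-3438, Pow(Mul(2, 34, Pow(Add(-182, 34), -1)), -1))) = Mul(-2, Mul(-3438, Pow(Mul(2, 34, Pow(-148, -1)), -1))) = Mul(-2, Mul(-3438, Pow(Mul(2, 34, Rational(-1, 148)), -1))) = Mul(-2, Mul(-3438, Pow(Rational(-17, 37), -1))) = Mul(-2, Mul(-3438, Rational(-37, 17))) = Mul(-2, Rational(127206, 17)) = Rational(-254412, 17) ≈ -14965.)
Add(D, m) = Add(Rational(-254412, 17), Rational(1, 88281)) = Rational(-1321161515, 88281)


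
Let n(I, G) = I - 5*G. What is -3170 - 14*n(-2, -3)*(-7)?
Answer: -1896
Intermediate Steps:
-3170 - 14*n(-2, -3)*(-7) = -3170 - 14*(-2 - 5*(-3))*(-7) = -3170 - 14*(-2 + 15)*(-7) = -3170 - 14*13*(-7) = -3170 - 182*(-7) = -3170 - 1*(-1274) = -3170 + 1274 = -1896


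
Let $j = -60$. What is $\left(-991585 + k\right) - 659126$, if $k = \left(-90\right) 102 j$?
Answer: $-1099911$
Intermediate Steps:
$k = 550800$ ($k = \left(-90\right) 102 \left(-60\right) = \left(-9180\right) \left(-60\right) = 550800$)
$\left(-991585 + k\right) - 659126 = \left(-991585 + 550800\right) - 659126 = -440785 - 659126 = -1099911$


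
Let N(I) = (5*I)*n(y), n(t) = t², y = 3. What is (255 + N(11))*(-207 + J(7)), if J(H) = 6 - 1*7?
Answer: -156000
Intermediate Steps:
N(I) = 45*I (N(I) = (5*I)*3² = (5*I)*9 = 45*I)
J(H) = -1 (J(H) = 6 - 7 = -1)
(255 + N(11))*(-207 + J(7)) = (255 + 45*11)*(-207 - 1) = (255 + 495)*(-208) = 750*(-208) = -156000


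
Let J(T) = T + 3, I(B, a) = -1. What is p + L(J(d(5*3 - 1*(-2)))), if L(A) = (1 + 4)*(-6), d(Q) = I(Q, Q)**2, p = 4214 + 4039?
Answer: 8223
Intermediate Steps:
p = 8253
d(Q) = 1 (d(Q) = (-1)**2 = 1)
J(T) = 3 + T
L(A) = -30 (L(A) = 5*(-6) = -30)
p + L(J(d(5*3 - 1*(-2)))) = 8253 - 30 = 8223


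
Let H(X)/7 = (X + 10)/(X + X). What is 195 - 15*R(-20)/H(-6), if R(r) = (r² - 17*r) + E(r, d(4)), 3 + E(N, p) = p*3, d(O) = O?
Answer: 5010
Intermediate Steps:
E(N, p) = -3 + 3*p (E(N, p) = -3 + p*3 = -3 + 3*p)
R(r) = 9 + r² - 17*r (R(r) = (r² - 17*r) + (-3 + 3*4) = (r² - 17*r) + (-3 + 12) = (r² - 17*r) + 9 = 9 + r² - 17*r)
H(X) = 7*(10 + X)/(2*X) (H(X) = 7*((X + 10)/(X + X)) = 7*((10 + X)/((2*X))) = 7*((10 + X)*(1/(2*X))) = 7*((10 + X)/(2*X)) = 7*(10 + X)/(2*X))
195 - 15*R(-20)/H(-6) = 195 - 15*(9 + (-20)² - 17*(-20))/(7/2 + 35/(-6)) = 195 - 15*(9 + 400 + 340)/(7/2 + 35*(-⅙)) = 195 - 11235/(7/2 - 35/6) = 195 - 11235/(-7/3) = 195 - 11235*(-3)/7 = 195 - 15*(-321) = 195 + 4815 = 5010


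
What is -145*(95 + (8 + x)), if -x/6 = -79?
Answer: -83665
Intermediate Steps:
x = 474 (x = -6*(-79) = 474)
-145*(95 + (8 + x)) = -145*(95 + (8 + 474)) = -145*(95 + 482) = -145*577 = -83665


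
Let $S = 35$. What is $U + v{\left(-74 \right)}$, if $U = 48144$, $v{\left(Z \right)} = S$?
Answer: $48179$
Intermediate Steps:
$v{\left(Z \right)} = 35$
$U + v{\left(-74 \right)} = 48144 + 35 = 48179$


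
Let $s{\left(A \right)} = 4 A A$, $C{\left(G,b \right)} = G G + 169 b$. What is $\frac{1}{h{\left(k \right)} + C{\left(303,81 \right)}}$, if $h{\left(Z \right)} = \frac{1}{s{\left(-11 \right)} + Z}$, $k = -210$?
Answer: $\frac{274}{28906453} \approx 9.4789 \cdot 10^{-6}$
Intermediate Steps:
$C{\left(G,b \right)} = G^{2} + 169 b$
$s{\left(A \right)} = 4 A^{2}$
$h{\left(Z \right)} = \frac{1}{484 + Z}$ ($h{\left(Z \right)} = \frac{1}{4 \left(-11\right)^{2} + Z} = \frac{1}{4 \cdot 121 + Z} = \frac{1}{484 + Z}$)
$\frac{1}{h{\left(k \right)} + C{\left(303,81 \right)}} = \frac{1}{\frac{1}{484 - 210} + \left(303^{2} + 169 \cdot 81\right)} = \frac{1}{\frac{1}{274} + \left(91809 + 13689\right)} = \frac{1}{\frac{1}{274} + 105498} = \frac{1}{\frac{28906453}{274}} = \frac{274}{28906453}$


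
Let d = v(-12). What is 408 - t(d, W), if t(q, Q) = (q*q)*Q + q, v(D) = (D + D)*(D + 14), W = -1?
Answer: 2760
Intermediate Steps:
v(D) = 2*D*(14 + D) (v(D) = (2*D)*(14 + D) = 2*D*(14 + D))
d = -48 (d = 2*(-12)*(14 - 12) = 2*(-12)*2 = -48)
t(q, Q) = q + Q*q² (t(q, Q) = q²*Q + q = Q*q² + q = q + Q*q²)
408 - t(d, W) = 408 - (-48)*(1 - 1*(-48)) = 408 - (-48)*(1 + 48) = 408 - (-48)*49 = 408 - 1*(-2352) = 408 + 2352 = 2760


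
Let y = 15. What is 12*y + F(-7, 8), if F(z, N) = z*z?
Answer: 229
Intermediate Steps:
F(z, N) = z**2
12*y + F(-7, 8) = 12*15 + (-7)**2 = 180 + 49 = 229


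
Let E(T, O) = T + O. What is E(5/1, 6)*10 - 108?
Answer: 2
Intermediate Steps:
E(T, O) = O + T
E(5/1, 6)*10 - 108 = (6 + 5/1)*10 - 108 = (6 + 5*1)*10 - 108 = (6 + 5)*10 - 108 = 11*10 - 108 = 110 - 108 = 2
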